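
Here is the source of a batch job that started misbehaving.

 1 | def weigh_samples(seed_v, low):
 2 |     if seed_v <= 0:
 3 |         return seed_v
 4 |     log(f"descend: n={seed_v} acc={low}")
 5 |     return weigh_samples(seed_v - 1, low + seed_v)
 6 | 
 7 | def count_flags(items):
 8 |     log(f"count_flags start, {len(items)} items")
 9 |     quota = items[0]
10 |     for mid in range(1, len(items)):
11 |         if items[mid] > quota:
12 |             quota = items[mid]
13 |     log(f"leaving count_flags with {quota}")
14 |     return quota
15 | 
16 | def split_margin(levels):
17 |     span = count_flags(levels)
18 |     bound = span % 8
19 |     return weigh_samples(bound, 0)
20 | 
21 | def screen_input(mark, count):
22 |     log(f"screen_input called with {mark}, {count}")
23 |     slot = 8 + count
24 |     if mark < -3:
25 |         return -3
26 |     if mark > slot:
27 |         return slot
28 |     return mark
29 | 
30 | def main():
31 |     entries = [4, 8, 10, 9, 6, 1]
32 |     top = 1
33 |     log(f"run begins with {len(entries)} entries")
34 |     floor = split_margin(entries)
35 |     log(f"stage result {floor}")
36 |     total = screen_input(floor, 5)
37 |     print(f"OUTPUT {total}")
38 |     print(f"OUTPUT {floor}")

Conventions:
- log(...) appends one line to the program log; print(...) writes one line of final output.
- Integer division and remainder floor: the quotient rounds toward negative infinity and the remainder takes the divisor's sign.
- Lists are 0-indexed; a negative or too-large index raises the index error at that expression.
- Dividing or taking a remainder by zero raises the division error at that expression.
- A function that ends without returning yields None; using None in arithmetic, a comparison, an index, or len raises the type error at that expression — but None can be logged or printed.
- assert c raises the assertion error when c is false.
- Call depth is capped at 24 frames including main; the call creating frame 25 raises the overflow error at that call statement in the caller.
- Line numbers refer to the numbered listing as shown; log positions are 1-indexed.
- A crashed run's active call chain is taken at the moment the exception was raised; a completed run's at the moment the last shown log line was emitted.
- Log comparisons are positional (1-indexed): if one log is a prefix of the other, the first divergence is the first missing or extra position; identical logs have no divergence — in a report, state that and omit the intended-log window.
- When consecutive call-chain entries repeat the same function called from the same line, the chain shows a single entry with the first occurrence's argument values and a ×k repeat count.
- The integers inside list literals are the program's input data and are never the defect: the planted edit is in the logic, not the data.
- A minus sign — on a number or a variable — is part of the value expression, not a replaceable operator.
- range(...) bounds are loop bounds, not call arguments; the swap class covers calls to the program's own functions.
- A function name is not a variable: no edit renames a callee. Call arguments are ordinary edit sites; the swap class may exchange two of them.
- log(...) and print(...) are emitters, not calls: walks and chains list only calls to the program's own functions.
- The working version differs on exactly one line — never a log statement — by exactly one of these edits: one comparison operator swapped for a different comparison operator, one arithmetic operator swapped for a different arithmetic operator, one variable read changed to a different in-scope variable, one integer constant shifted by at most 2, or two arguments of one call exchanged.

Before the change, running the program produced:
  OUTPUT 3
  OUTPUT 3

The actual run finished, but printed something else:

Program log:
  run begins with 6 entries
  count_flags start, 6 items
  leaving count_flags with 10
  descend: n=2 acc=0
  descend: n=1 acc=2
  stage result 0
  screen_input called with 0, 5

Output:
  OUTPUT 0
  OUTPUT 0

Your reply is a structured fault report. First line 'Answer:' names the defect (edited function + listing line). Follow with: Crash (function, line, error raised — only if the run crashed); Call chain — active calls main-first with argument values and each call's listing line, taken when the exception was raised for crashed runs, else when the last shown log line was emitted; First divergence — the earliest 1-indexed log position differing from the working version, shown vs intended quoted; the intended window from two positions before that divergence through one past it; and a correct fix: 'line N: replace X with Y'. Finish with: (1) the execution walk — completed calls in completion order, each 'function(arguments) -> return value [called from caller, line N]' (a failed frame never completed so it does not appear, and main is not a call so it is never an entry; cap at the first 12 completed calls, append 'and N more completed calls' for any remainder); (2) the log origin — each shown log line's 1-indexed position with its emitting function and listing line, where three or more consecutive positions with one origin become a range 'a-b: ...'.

Answer: the defect is in weigh_samples at line 3.
Key fact: The earliest visible damage is log position 6 — 'stage result 0' rather than the intended 'stage result 3'.
Call chain: main -> screen_input(0, 5) (called at line 36).
First divergence: position 6 — the shown line 'stage result 0' should read 'stage result 3'.
Intended log window:
  4: descend: n=2 acc=0
  5: descend: n=1 acc=2
  6: stage result 3
  7: screen_input called with 3, 5
Execution walk:
  count_flags([4, 8, 10, 9, 6, 1]) -> 10  [called from split_margin, line 17]
  weigh_samples(0, 3) -> 0  [called from weigh_samples, line 5]
  weigh_samples(1, 2) -> 0  [called from weigh_samples, line 5]
  weigh_samples(2, 0) -> 0  [called from split_margin, line 19]
  split_margin([4, 8, 10, 9, 6, 1]) -> 0  [called from main, line 34]
  screen_input(0, 5) -> 0  [called from main, line 36]
Log origins:
  1 — main, line 33
  2 — count_flags, line 8
  3 — count_flags, line 13
  4 — weigh_samples, line 4
  5 — weigh_samples, line 4
  6 — main, line 35
  7 — screen_input, line 22
A correct fix: line 3: replace `seed_v` with `low`.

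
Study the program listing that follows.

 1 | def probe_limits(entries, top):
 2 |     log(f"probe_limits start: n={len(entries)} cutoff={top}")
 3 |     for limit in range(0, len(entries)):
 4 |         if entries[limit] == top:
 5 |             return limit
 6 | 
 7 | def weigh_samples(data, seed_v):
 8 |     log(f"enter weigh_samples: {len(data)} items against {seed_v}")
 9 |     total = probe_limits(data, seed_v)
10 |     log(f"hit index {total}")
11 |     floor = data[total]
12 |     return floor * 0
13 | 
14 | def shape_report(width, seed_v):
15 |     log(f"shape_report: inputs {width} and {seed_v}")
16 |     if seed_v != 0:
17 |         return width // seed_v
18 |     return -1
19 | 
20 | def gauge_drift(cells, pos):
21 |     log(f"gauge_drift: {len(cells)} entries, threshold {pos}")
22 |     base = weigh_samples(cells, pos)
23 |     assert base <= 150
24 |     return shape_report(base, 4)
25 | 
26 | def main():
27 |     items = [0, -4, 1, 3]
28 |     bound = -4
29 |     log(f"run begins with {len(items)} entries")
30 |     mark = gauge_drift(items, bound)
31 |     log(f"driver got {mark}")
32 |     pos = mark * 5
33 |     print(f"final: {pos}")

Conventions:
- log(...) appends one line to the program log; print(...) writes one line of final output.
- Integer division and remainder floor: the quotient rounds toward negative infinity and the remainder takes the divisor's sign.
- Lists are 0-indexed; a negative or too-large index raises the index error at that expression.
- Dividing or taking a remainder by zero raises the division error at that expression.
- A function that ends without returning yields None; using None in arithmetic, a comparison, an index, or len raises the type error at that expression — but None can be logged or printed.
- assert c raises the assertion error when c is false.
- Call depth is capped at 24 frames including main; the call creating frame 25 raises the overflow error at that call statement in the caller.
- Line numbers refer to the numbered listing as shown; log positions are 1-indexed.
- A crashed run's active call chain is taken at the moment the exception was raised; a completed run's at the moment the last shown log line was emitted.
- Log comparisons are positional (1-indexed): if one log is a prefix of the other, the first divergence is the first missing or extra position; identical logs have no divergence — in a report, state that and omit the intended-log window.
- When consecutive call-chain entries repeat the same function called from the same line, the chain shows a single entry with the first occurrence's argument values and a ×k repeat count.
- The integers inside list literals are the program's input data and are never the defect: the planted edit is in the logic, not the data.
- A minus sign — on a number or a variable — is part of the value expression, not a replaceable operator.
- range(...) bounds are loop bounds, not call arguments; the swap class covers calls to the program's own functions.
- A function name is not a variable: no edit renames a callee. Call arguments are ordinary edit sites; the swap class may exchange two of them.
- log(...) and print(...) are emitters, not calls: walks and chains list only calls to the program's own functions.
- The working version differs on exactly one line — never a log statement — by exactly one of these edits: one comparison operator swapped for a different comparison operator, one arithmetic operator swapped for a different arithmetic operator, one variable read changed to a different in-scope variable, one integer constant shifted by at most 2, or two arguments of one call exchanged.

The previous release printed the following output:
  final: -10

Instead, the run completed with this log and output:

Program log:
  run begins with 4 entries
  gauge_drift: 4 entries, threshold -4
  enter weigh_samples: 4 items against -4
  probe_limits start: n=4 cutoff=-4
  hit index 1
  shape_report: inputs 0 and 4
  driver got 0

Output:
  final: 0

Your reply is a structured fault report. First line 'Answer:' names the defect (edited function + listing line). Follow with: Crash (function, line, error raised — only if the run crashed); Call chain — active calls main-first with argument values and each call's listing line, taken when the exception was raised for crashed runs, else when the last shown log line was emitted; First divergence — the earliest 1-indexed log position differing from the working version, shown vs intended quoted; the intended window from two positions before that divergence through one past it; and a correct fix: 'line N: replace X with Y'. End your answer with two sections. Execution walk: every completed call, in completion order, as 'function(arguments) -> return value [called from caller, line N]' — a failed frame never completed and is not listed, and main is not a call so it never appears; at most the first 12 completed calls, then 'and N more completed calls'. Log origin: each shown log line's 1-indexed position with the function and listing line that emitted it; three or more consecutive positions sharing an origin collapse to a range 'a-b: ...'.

Answer: the defect is in weigh_samples at line 12.
Core observation: Everything matches until log position 6, which reads 'shape_report: inputs 0 and 4' in place of 'shape_report: inputs -8 and 4'.
Call chain: main.
First divergence: position 6 — shown 'shape_report: inputs 0 and 4', intended 'shape_report: inputs -8 and 4'.
Intended log window:
  4: probe_limits start: n=4 cutoff=-4
  5: hit index 1
  6: shape_report: inputs -8 and 4
  7: driver got -2
Execution walk:
  probe_limits([0, -4, 1, 3], -4) -> 1  [called from weigh_samples, line 9]
  weigh_samples([0, -4, 1, 3], -4) -> 0  [called from gauge_drift, line 22]
  shape_report(0, 4) -> 0  [called from gauge_drift, line 24]
  gauge_drift([0, -4, 1, 3], -4) -> 0  [called from main, line 30]
Log line origins:
  1 — main, line 29
  2 — gauge_drift, line 21
  3 — weigh_samples, line 8
  4 — probe_limits, line 2
  5 — weigh_samples, line 10
  6 — shape_report, line 15
  7 — main, line 31
A correct fix: line 12: replace `0` with `2`.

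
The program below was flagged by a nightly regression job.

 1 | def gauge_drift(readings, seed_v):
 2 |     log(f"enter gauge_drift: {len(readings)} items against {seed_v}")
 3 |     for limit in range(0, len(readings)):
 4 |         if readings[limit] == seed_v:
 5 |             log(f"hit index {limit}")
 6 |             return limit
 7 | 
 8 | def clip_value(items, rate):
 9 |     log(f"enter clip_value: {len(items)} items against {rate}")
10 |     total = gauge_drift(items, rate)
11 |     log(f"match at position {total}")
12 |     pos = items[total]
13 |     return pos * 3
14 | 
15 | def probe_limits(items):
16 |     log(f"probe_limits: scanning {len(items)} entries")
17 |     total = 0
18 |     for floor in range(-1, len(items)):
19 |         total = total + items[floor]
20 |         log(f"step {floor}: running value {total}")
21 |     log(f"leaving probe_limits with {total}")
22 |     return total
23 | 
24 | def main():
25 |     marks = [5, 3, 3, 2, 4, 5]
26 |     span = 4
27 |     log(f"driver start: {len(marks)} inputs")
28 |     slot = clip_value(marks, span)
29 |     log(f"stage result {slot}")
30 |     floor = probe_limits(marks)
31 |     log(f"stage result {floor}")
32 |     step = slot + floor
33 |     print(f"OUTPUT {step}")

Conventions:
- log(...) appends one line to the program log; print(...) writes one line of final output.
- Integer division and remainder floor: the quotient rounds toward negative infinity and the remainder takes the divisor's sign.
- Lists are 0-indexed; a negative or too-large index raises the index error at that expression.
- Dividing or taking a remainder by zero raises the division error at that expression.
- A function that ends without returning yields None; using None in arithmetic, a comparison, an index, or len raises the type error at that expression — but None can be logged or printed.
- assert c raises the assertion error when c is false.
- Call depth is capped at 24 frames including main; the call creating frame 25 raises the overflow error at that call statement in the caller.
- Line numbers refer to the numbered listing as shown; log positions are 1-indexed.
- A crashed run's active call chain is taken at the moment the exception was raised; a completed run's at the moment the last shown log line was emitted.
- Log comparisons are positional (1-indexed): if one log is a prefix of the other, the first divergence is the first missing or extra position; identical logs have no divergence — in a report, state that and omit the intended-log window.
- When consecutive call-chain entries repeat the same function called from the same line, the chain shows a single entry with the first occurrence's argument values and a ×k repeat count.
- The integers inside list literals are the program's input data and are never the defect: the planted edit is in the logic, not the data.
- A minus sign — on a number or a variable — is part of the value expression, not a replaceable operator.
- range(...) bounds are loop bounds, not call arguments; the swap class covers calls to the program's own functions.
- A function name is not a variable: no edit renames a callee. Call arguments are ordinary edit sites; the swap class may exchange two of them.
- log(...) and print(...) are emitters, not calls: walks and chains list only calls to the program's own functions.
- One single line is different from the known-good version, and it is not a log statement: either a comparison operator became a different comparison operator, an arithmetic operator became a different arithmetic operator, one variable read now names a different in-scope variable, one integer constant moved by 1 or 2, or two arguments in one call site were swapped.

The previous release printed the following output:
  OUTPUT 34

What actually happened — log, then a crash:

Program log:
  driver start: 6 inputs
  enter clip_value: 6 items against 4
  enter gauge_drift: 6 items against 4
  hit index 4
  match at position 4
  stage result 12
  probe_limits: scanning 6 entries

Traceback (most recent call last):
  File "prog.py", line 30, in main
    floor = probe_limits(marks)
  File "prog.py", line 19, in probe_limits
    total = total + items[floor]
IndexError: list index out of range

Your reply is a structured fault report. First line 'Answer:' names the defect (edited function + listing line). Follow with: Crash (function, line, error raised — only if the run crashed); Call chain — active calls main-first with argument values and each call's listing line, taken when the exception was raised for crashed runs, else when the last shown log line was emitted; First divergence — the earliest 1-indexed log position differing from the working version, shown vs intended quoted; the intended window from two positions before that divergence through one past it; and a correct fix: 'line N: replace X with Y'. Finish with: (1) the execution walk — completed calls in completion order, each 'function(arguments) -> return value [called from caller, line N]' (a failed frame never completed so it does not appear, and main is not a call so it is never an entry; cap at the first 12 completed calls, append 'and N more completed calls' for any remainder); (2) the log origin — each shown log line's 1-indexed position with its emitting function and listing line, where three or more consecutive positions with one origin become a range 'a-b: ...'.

Answer: the defect is in probe_limits at line 18.
Core observation: The log ends early — 7 lines, where the working version next logs 'step 0: running value 5'.
Crash: probe_limits, line 19, IndexError.
Call chain: main -> probe_limits([5, 3, 3, 2, 4, 5]) (called at line 30).
First divergence: position 8 — after 7 matching lines the faulty run goes silent; intended next line 'step 0: running value 5'.
Intended log window:
  6: stage result 12
  7: probe_limits: scanning 6 entries
  8: step 0: running value 5
  9: step 1: running value 8
Execution walk:
  gauge_drift([5, 3, 3, 2, 4, 5], 4) -> 4  [called from clip_value, line 10]
  clip_value([5, 3, 3, 2, 4, 5], 4) -> 12  [called from main, line 28]
Log origin:
  1: emitted by main (line 27)
  2: emitted by clip_value (line 9)
  3: emitted by gauge_drift (line 2)
  4: emitted by gauge_drift (line 5)
  5: emitted by clip_value (line 11)
  6: emitted by main (line 29)
  7: emitted by probe_limits (line 16)
A correct fix: line 18: replace `-1` with `0`.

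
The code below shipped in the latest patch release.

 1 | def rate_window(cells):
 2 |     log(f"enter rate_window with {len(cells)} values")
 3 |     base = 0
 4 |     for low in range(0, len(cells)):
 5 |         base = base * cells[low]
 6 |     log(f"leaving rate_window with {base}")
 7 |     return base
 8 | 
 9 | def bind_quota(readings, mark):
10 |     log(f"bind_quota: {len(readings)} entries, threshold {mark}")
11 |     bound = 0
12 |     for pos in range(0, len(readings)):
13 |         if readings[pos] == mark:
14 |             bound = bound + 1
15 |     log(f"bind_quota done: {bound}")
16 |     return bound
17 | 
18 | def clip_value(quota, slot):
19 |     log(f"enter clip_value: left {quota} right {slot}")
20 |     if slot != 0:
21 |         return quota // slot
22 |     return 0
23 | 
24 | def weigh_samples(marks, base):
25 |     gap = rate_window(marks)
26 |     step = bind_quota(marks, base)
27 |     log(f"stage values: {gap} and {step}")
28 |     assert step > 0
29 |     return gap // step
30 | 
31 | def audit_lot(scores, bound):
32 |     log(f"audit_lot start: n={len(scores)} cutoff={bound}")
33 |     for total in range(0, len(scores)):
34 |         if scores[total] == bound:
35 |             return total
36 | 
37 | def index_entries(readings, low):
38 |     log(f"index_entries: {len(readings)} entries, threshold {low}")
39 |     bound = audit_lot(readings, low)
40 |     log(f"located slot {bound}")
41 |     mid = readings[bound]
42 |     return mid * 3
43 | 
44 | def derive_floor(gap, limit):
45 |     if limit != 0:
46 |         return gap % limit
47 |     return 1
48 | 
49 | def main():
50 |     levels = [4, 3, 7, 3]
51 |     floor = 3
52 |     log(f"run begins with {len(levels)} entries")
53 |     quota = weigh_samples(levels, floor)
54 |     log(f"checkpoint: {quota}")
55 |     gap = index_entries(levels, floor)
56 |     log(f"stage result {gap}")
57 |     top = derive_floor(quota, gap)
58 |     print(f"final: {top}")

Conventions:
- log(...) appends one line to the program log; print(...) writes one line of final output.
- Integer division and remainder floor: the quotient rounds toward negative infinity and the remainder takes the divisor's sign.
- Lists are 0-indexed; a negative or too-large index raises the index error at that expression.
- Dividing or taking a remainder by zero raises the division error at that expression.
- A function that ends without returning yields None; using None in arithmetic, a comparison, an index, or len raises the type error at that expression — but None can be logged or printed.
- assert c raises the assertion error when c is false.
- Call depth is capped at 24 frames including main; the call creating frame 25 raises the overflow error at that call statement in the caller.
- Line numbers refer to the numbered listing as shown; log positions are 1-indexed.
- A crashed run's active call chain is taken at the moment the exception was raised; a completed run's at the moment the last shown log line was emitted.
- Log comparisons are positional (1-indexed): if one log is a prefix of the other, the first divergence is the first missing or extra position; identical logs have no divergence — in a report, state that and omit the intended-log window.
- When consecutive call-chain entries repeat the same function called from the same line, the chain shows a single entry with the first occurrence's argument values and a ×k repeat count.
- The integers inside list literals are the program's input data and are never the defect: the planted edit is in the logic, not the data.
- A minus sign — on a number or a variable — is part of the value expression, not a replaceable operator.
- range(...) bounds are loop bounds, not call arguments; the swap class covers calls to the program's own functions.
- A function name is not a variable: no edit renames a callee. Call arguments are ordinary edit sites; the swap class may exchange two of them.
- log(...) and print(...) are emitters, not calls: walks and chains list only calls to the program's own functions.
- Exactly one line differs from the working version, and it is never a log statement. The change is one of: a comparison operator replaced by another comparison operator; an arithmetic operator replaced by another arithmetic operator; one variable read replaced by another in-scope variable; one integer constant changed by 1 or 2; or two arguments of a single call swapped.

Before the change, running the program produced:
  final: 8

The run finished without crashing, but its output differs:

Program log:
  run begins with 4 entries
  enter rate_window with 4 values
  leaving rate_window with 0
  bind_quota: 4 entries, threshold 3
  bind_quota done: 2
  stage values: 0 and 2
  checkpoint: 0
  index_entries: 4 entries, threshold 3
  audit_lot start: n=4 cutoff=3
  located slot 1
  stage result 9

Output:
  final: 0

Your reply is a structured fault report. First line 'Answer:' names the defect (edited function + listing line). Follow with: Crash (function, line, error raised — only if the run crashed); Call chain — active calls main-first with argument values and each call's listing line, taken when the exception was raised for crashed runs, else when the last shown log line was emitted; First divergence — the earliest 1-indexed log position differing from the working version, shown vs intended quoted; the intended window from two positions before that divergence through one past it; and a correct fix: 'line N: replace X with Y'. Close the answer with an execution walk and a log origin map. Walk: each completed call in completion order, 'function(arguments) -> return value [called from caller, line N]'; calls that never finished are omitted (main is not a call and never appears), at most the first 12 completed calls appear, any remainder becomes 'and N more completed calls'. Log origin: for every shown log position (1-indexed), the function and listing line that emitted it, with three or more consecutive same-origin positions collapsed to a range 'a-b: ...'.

Answer: the defect is in rate_window at line 5.
The tell: Position 3 is the first bad log line: 'leaving rate_window with 0' should read 'leaving rate_window with 17'.
Call chain: main.
First divergence: position 3; shown 'leaving rate_window with 0' vs intended 'leaving rate_window with 17'.
Intended log window:
  1: run begins with 4 entries
  2: enter rate_window with 4 values
  3: leaving rate_window with 17
  4: bind_quota: 4 entries, threshold 3
Execution walk:
  rate_window([4, 3, 7, 3]) -> 0  [called from weigh_samples, line 25]
  bind_quota([4, 3, 7, 3], 3) -> 2  [called from weigh_samples, line 26]
  weigh_samples([4, 3, 7, 3], 3) -> 0  [called from main, line 53]
  audit_lot([4, 3, 7, 3], 3) -> 1  [called from index_entries, line 39]
  index_entries([4, 3, 7, 3], 3) -> 9  [called from main, line 55]
  derive_floor(0, 9) -> 0  [called from main, line 57]
Log origin:
  1: from main, line 52
  2: from rate_window, line 2
  3: from rate_window, line 6
  4: from bind_quota, line 10
  5: from bind_quota, line 15
  6: from weigh_samples, line 27
  7: from main, line 54
  8: from index_entries, line 38
  9: from audit_lot, line 32
  10: from index_entries, line 40
  11: from main, line 56
A correct fix: line 5: replace `*` with `+`.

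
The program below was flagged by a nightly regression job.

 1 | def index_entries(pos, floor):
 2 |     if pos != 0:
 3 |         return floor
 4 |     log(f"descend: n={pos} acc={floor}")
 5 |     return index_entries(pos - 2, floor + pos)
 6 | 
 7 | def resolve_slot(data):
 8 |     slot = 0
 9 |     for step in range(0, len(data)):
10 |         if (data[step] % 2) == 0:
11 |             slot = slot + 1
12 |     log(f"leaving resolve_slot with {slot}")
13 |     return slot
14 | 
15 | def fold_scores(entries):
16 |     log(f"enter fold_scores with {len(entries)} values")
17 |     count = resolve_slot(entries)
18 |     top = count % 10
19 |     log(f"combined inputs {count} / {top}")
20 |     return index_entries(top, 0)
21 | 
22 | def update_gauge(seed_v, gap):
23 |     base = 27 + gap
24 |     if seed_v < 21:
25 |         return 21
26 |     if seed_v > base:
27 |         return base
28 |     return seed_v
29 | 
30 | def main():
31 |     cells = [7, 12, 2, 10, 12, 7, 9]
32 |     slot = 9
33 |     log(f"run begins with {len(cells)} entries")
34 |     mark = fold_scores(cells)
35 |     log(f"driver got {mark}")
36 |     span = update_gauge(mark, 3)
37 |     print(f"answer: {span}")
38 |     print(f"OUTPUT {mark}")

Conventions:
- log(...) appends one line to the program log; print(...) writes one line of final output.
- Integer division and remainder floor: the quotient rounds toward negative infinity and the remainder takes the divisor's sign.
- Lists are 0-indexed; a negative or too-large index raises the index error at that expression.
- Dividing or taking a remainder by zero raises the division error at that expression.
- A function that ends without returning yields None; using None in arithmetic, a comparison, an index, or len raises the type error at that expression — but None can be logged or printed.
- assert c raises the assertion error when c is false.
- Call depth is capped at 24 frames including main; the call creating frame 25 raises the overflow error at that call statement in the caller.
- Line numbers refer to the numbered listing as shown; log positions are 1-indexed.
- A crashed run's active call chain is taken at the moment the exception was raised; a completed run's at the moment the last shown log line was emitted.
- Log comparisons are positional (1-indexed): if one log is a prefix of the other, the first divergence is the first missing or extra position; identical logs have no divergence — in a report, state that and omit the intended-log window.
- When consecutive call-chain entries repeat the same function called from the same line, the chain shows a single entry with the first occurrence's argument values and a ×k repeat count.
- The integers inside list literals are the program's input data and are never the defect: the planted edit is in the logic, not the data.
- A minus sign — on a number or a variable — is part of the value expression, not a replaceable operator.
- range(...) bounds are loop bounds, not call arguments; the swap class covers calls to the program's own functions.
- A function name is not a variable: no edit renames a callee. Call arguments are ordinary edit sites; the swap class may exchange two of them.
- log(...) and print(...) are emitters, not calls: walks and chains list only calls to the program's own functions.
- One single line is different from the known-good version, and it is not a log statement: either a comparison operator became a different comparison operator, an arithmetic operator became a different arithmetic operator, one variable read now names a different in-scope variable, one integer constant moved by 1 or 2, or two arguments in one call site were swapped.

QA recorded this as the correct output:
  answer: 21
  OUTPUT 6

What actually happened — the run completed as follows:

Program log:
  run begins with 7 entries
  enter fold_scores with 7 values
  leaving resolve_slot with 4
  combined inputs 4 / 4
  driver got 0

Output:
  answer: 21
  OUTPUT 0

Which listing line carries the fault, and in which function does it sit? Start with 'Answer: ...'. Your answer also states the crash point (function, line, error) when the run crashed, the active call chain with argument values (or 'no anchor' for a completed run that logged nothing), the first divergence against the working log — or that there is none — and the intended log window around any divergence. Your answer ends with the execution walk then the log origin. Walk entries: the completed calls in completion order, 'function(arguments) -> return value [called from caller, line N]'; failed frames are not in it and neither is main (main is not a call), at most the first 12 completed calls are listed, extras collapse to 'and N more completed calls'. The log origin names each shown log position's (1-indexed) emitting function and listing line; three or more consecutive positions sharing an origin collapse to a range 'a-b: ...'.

Answer: the defect is in index_entries at line 2.
Key fact: Log line 5 is where behavior first shows: 'driver got 0' appears instead of 'descend: n=4 acc=0'.
Call chain: main.
First divergence: position 5 — the shown line 'driver got 0' should read 'descend: n=4 acc=0'.
Intended log window:
  3: leaving resolve_slot with 4
  4: combined inputs 4 / 4
  5: descend: n=4 acc=0
  6: descend: n=2 acc=4
Execution walk:
  resolve_slot([7, 12, 2, 10, 12, 7, 9]) -> 4  [called from fold_scores, line 17]
  index_entries(4, 0) -> 0  [called from fold_scores, line 20]
  fold_scores([7, 12, 2, 10, 12, 7, 9]) -> 0  [called from main, line 34]
  update_gauge(0, 3) -> 21  [called from main, line 36]
Log origin:
  1: from main, line 33
  2: from fold_scores, line 16
  3: from resolve_slot, line 12
  4: from fold_scores, line 19
  5: from main, line 35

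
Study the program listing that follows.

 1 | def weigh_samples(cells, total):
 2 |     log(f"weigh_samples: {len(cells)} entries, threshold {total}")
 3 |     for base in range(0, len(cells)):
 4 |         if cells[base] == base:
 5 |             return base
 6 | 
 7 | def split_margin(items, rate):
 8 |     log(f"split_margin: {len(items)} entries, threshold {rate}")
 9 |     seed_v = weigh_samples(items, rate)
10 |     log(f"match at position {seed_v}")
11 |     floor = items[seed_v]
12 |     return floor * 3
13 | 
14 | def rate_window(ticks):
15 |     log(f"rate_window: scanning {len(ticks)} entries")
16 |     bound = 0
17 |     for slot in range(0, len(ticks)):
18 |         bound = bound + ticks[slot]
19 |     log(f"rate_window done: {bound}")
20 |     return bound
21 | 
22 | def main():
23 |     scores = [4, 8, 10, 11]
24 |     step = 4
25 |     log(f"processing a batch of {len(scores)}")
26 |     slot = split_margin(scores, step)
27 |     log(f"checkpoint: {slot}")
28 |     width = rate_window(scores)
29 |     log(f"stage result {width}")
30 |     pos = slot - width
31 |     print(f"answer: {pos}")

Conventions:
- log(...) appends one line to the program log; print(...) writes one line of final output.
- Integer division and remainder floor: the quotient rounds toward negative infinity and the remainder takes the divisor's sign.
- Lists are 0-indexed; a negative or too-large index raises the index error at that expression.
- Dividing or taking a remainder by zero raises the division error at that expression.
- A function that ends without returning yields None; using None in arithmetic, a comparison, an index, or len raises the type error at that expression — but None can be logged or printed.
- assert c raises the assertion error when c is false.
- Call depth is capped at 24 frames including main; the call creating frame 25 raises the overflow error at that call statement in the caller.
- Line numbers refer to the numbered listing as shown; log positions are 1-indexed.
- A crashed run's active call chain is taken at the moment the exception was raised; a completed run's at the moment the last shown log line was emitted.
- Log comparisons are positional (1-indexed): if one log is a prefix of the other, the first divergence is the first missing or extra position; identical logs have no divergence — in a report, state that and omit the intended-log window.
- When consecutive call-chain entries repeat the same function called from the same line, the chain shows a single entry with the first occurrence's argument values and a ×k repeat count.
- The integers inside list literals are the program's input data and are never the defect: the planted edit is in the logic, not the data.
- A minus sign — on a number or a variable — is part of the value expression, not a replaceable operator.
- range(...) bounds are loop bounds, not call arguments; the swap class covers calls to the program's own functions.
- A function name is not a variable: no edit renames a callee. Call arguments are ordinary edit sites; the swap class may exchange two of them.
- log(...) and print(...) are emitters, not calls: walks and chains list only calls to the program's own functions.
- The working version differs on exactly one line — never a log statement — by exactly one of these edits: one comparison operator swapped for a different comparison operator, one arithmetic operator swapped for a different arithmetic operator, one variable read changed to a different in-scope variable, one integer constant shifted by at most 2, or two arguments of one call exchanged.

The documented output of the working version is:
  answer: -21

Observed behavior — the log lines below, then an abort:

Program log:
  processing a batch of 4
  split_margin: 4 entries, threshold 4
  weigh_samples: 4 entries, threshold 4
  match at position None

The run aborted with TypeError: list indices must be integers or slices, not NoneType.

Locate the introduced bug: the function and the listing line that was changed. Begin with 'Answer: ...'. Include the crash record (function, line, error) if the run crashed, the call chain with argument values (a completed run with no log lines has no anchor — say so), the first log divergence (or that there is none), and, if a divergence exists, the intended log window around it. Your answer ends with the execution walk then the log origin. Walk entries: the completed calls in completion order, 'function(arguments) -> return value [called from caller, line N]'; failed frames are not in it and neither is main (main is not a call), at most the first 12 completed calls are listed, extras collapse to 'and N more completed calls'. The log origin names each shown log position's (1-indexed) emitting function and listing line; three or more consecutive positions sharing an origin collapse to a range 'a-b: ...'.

Answer: the defect is in weigh_samples at line 4.
The tell: Log line 4 is where behavior first shows: 'match at position None' appears instead of 'match at position 0'.
Crash: split_margin, line 11, TypeError.
Call chain: main -> split_margin([4, 8, 10, 11], 4) (called at line 26).
First divergence: position 4 — the shown line 'match at position None' should read 'match at position 0'.
Intended log window:
  2: split_margin: 4 entries, threshold 4
  3: weigh_samples: 4 entries, threshold 4
  4: match at position 0
  5: checkpoint: 12
Execution walk:
  weigh_samples([4, 8, 10, 11], 4) -> None  [called from split_margin, line 9]
Log line origins:
  1: emitted by main (line 25)
  2: emitted by split_margin (line 8)
  3: emitted by weigh_samples (line 2)
  4: emitted by split_margin (line 10)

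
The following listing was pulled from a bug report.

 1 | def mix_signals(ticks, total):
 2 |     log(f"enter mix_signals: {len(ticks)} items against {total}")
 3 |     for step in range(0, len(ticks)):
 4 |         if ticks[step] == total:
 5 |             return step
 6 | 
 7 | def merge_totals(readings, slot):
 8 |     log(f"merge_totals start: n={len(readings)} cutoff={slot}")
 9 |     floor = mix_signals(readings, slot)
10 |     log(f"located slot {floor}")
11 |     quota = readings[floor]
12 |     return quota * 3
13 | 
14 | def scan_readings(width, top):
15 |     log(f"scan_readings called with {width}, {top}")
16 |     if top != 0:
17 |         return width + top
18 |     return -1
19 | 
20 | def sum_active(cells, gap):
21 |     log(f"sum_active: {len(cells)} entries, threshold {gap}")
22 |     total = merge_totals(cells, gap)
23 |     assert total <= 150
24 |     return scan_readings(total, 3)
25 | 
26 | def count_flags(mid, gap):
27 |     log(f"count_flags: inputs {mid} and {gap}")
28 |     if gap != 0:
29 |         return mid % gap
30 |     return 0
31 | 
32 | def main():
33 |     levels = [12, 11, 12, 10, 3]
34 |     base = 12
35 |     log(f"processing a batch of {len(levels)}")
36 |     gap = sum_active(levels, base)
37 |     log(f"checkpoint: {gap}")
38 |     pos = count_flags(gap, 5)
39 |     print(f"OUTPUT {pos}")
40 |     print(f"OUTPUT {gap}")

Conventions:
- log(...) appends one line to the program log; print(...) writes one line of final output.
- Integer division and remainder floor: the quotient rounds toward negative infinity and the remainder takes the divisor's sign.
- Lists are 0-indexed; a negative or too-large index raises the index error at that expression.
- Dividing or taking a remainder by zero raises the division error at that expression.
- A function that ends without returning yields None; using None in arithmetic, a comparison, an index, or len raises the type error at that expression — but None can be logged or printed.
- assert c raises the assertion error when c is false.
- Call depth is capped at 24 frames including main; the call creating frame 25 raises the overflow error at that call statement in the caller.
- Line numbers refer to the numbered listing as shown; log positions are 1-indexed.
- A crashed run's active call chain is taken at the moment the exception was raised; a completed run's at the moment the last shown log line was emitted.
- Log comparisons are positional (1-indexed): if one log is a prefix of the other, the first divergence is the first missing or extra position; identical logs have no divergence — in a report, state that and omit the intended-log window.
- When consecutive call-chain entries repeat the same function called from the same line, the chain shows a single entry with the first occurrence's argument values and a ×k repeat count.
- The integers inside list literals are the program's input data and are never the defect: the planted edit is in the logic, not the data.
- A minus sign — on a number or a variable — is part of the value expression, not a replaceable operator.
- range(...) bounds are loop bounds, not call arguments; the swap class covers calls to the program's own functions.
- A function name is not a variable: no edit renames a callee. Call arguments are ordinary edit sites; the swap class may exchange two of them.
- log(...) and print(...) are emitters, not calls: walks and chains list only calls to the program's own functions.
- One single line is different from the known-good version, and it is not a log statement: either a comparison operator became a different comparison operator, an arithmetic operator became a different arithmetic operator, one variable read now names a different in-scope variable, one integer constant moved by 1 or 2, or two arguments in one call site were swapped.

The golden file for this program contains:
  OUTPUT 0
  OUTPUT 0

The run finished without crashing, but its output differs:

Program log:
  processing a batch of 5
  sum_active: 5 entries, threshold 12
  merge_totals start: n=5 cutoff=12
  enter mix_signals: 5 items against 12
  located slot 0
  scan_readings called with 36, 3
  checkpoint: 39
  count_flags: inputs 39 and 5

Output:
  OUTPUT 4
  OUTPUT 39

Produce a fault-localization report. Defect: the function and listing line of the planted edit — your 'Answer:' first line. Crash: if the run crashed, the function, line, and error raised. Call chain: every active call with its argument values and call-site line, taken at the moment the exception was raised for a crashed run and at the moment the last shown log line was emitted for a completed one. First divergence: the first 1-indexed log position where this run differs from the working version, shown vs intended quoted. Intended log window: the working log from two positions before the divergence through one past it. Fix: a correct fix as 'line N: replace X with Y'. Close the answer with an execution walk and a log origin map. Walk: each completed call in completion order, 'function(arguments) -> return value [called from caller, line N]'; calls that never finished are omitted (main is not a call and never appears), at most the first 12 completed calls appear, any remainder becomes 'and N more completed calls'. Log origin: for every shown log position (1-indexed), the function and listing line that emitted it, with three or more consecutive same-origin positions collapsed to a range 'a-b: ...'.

Answer: the defect is in scan_readings at line 17.
Key fact: Everything matches until log position 7, which reads 'checkpoint: 39' in place of 'checkpoint: 0'.
Call chain: main -> count_flags(39, 5) (called at line 38).
First divergence: position 7; shown 'checkpoint: 39' vs intended 'checkpoint: 0'.
Intended log window:
  5: located slot 0
  6: scan_readings called with 36, 3
  7: checkpoint: 0
  8: count_flags: inputs 0 and 5
Execution walk:
  mix_signals([12, 11, 12, 10, 3], 12) -> 0  [called from merge_totals, line 9]
  merge_totals([12, 11, 12, 10, 3], 12) -> 36  [called from sum_active, line 22]
  scan_readings(36, 3) -> 39  [called from sum_active, line 24]
  sum_active([12, 11, 12, 10, 3], 12) -> 39  [called from main, line 36]
  count_flags(39, 5) -> 4  [called from main, line 38]
Log origins:
  1: logged in main at line 35
  2: logged in sum_active at line 21
  3: logged in merge_totals at line 8
  4: logged in mix_signals at line 2
  5: logged in merge_totals at line 10
  6: logged in scan_readings at line 15
  7: logged in main at line 37
  8: logged in count_flags at line 27
A correct fix: line 17: replace `+` with `%`.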